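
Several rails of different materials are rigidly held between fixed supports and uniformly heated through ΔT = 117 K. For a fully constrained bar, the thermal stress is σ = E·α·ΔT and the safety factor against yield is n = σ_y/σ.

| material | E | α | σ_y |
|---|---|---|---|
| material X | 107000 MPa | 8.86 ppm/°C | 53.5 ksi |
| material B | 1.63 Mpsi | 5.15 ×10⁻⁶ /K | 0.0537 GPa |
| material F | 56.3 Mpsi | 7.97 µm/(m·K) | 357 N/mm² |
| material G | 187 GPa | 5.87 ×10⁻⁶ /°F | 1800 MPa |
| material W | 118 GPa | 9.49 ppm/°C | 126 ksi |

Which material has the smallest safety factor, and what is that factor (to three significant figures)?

material F, n = 0.986

Per material, after unit conversion:
  material X: E = 107.0, α = 8.86, σ_y = 368.9 → σ = 111 MPa, n = 3.33
  material B: E = 11.24, α = 5.15, σ_y = 53.70 → σ = 6.77 MPa, n = 7.93
  material F: E = 388.2, α = 7.97, σ_y = 357.0 → σ = 362 MPa, n = 0.986
  material G: E = 187.0, α = 10.6, σ_y = 1800 → σ = 231 MPa, n = 7.79
  material W: E = 118.0, α = 9.49, σ_y = 868.7 → σ = 131 MPa, n = 6.63
Material F has the lowest safety factor, n = 0.986.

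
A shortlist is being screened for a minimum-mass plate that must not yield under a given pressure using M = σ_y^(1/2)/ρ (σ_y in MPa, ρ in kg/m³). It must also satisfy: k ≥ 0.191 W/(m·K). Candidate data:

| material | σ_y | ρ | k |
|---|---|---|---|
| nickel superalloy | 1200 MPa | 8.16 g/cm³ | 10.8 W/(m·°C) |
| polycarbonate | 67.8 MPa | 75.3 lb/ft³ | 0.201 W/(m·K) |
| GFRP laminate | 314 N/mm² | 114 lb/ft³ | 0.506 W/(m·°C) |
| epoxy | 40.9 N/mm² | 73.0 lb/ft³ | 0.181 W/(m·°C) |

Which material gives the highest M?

Screen on constraints: k ≥ 0.191 W/(m·K). Survivors: nickel superalloy, polycarbonate, GFRP laminate.
Putting every candidate on a common basis:
  nickel superalloy: σ_y = 1200 MPa, ρ = 8160 kg/m³
  polycarbonate: σ_y = 67.80 MPa, ρ = 1206 kg/m³
  GFRP laminate: σ_y = 314.0 MPa, ρ = 1826 kg/m³
  GFRP laminate: M = 9.70×10⁻³
  polycarbonate: M = 6.83×10⁻³
  nickel superalloy: M = 4.25×10⁻³
GFRP laminate has the largest M.

GFRP laminate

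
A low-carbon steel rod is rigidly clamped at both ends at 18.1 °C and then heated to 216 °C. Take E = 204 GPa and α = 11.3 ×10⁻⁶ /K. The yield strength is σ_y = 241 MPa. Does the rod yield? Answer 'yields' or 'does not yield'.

ΔT = 197.9 K. Constrained thermal stress σ = E·α·ΔT = 204.0×10³ MPa × 11.3×10⁻⁶ × 197.9 = 456 MPa (compressive).
Compare to σ_y = 241 MPa: σ ≥ σ_y, so it yields.

yields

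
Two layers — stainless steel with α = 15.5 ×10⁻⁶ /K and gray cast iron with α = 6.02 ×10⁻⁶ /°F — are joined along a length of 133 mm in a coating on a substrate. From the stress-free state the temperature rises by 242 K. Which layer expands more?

stainless steel

gray cast iron: α = 6.02×10⁻⁶/°F × 9/5 = 10.8×10⁻⁶/K.
α(stainless steel) = 15.5×10⁻⁶/K vs α(gray cast iron) = 10.8×10⁻⁶/K.
Higher α expands more for the same ΔT: stainless steel.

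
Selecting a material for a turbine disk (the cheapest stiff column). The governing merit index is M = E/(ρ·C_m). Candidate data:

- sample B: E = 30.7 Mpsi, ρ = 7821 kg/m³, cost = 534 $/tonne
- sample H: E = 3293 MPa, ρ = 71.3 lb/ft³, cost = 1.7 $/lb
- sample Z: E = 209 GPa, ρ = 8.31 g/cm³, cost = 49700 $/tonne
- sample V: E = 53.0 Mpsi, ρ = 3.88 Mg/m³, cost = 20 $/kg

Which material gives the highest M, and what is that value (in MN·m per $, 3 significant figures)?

sample B, M = 50.7 MN·m per $

In SI units:
  sample B: E = 211.7 GPa, ρ = 7821 kg/m³, cost = 0.5340 $/kg
  sample H: E = 3.293 GPa, ρ = 1142 kg/m³, cost = 3.748 $/kg
  sample Z: E = 209.0 GPa, ρ = 8310 kg/m³, cost = 49.70 $/kg
  sample V: E = 365.4 GPa, ρ = 3880 kg/m³, cost = 20.00 $/kg
  sample B: M = 50.7 MN·m per $
  sample V: M = 4.71 MN·m per $
  sample H: M = 0.769 MN·m per $
  sample Z: M = 0.506 MN·m per $
The maximum is for sample B.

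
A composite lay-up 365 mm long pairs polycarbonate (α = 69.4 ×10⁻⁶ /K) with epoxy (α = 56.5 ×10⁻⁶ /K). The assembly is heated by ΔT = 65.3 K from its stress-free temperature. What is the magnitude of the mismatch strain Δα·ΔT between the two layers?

8.42×10⁻⁴

Δα = |69.4 − 56.5|×10⁻⁶/K = 12.9×10⁻⁶/K.
Mismatch strain = Δα·ΔT = 12.9×10⁻⁶ × 65.3 = 8.42×10⁻⁴.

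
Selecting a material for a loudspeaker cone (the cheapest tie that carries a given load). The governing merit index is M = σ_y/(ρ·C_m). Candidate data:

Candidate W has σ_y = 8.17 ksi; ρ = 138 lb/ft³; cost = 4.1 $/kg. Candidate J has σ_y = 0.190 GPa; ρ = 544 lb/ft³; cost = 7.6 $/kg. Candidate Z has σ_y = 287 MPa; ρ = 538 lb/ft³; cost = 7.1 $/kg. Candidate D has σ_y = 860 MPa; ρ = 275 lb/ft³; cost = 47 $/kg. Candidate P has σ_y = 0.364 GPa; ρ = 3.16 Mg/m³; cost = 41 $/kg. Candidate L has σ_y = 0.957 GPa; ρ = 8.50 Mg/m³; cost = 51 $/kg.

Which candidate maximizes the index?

candidate W

After converting to SI:
  candidate W: σ_y = 56.33 MPa, ρ = 2211 kg/m³, cost = 4.100 $/kg
  candidate J: σ_y = 190.0 MPa, ρ = 8714 kg/m³, cost = 7.600 $/kg
  candidate Z: σ_y = 287.0 MPa, ρ = 8618 kg/m³, cost = 7.100 $/kg
  candidate D: σ_y = 860.0 MPa, ρ = 4405 kg/m³, cost = 47.00 $/kg
  candidate P: σ_y = 364.0 MPa, ρ = 3160 kg/m³, cost = 41.00 $/kg
  candidate L: σ_y = 957.0 MPa, ρ = 8500 kg/m³, cost = 51.00 $/kg
  candidate W: M = 6.22 kN·m per $
  candidate Z: M = 4.69 kN·m per $
  candidate D: M = 4.15 kN·m per $
  candidate J: M = 2.87 kN·m per $
  candidate P: M = 2.81 kN·m per $
  candidate L: M = 2.21 kN·m per $
The maximum is for candidate W.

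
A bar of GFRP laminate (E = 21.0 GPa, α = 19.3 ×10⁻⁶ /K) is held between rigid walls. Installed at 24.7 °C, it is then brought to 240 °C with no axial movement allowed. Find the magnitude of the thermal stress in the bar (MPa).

87.3 MPa

ΔT = 215.3 K. Constrained thermal stress σ = E·α·ΔT = 21.00×10³ MPa × 19.3×10⁻⁶ × 215.3 = 87.3 MPa (compressive).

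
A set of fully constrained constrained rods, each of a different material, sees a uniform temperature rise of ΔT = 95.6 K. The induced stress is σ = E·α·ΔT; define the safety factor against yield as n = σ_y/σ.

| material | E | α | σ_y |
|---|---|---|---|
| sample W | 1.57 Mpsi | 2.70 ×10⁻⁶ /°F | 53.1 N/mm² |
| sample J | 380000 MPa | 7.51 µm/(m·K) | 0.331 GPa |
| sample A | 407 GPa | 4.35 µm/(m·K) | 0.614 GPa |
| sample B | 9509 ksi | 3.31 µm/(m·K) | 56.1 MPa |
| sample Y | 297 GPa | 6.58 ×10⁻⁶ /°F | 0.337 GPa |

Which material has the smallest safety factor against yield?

With everything in SI (GPa, ×10⁻⁶/K, MPa):
  sample W: E = 10.82, α = 4.86, σ_y = 53.10 → σ = 5.03 MPa, n = 10.6
  sample J: E = 380.0, α = 7.51, σ_y = 331.0 → σ = 273 MPa, n = 1.21
  sample A: E = 407.0, α = 4.35, σ_y = 614.0 → σ = 169 MPa, n = 3.63
  sample B: E = 65.56, α = 3.31, σ_y = 56.10 → σ = 20.7 MPa, n = 2.70
  sample Y: E = 297.0, α = 11.8, σ_y = 337.0 → σ = 336 MPa, n = 1.00
Sample Y has the lowest safety factor, n = 1.00.

sample Y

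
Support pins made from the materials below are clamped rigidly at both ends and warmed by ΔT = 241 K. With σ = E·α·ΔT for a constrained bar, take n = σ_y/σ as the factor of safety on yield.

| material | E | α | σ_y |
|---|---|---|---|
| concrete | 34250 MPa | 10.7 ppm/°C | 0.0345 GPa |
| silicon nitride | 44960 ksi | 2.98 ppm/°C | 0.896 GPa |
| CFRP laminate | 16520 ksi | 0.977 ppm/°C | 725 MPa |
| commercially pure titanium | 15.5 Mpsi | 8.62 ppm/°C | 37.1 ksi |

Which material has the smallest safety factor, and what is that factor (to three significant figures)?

Per material, after unit conversion:
  concrete: E = 34.25, α = 10.7, σ_y = 34.50 → σ = 88.3 MPa, n = 0.391
  silicon nitride: E = 310.0, α = 2.98, σ_y = 896.0 → σ = 223 MPa, n = 4.02
  CFRP laminate: E = 113.9, α = 0.977, σ_y = 725.0 → σ = 26.8 MPa, n = 27.0
  commercially pure titanium: E = 106.9, α = 8.62, σ_y = 255.8 → σ = 222 MPa, n = 1.15
The minimum is concrete at n = 0.391.

concrete, n = 0.391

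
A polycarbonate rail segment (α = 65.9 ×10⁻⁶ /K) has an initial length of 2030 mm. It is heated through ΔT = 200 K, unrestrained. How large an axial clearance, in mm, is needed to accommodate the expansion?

ΔL = α·L₀·ΔT = 65.9×10⁻⁶ × 2030 mm × 200.0 K = 26.8 mm.

26.8 mm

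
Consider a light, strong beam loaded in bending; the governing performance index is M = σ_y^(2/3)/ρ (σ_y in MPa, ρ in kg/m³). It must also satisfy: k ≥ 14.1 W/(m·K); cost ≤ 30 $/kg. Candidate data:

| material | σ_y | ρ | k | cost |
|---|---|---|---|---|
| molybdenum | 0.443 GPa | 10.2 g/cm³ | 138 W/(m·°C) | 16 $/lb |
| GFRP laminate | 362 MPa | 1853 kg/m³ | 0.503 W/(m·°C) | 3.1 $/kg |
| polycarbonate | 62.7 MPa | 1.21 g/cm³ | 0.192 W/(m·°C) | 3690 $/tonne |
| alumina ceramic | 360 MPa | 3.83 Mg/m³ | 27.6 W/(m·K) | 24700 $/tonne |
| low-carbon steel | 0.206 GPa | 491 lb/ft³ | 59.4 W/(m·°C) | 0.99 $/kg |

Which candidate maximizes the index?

Screen on constraints: k ≥ 14.1 W/(m·K); cost ≤ 30 $/kg. Survivors: alumina ceramic, low-carbon steel.
After converting to SI:
  alumina ceramic: σ_y = 360.0 MPa, ρ = 3830 kg/m³
  low-carbon steel: σ_y = 206.0 MPa, ρ = 7865 kg/m³
  alumina ceramic: M = 13.2×10⁻³
  low-carbon steel: M = 4.43×10⁻³
Highest index: alumina ceramic.

alumina ceramic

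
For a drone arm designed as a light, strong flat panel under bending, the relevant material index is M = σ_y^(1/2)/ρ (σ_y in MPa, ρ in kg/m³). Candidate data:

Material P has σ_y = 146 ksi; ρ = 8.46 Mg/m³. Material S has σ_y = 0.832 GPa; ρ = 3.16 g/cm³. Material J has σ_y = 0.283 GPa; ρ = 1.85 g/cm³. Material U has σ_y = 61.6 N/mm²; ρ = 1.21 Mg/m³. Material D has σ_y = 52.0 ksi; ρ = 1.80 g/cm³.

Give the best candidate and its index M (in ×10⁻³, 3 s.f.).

After converting to SI:
  material P: σ_y = 1007 MPa, ρ = 8460 kg/m³
  material S: σ_y = 832.0 MPa, ρ = 3160 kg/m³
  material J: σ_y = 283.0 MPa, ρ = 1850 kg/m³
  material U: σ_y = 61.60 MPa, ρ = 1210 kg/m³
  material D: σ_y = 358.5 MPa, ρ = 1800 kg/m³
  material D: M = 10.5×10⁻³
  material S: M = 9.13×10⁻³
  material J: M = 9.09×10⁻³
  material U: M = 6.49×10⁻³
  material P: M = 3.75×10⁻³
Material D ranks first.

material D, M = 10.5×10⁻³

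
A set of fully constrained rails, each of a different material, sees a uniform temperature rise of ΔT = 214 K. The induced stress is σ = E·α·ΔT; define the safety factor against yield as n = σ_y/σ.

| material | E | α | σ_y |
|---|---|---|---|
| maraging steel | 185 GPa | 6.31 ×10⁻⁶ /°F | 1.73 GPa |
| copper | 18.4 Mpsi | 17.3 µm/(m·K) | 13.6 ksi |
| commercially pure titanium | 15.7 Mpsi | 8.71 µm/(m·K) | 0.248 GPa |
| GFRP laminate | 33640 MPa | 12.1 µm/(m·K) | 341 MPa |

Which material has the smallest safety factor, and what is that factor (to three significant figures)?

In consistent units (E in GPa, α in ×10⁻⁶/K, σ_y in MPa):
  maraging steel: E = 185.0, α = 11.4, σ_y = 1730 → σ = 450 MPa, n = 3.85
  copper: E = 126.9, α = 17.3, σ_y = 93.77 → σ = 470 MPa, n = 0.200
  commercially pure titanium: E = 108.2, α = 8.71, σ_y = 248.0 → σ = 202 MPa, n = 1.23
  GFRP laminate: E = 33.64, α = 12.1, σ_y = 341.0 → σ = 87.1 MPa, n = 3.91
Smallest n: copper with n = 0.200.

copper, n = 0.200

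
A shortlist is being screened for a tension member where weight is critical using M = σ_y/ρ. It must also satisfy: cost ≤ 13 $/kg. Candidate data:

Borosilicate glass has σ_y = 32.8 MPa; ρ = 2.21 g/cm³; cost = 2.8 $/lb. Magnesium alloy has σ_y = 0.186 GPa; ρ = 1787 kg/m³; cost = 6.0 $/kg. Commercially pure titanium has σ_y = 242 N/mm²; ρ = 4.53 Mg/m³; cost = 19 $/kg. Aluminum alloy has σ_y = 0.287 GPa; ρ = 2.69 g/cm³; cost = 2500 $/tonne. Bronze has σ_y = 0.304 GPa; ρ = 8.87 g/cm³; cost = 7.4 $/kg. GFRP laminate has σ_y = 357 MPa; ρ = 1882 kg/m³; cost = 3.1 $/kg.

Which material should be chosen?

Screen on constraints: cost ≤ 13 $/kg. Survivors: borosilicate glass, magnesium alloy, aluminum alloy, bronze, GFRP laminate.
After converting to SI:
  borosilicate glass: σ_y = 32.80 MPa, ρ = 2210 kg/m³
  magnesium alloy: σ_y = 186.0 MPa, ρ = 1787 kg/m³
  aluminum alloy: σ_y = 287.0 MPa, ρ = 2690 kg/m³
  bronze: σ_y = 304.0 MPa, ρ = 8870 kg/m³
  GFRP laminate: σ_y = 357.0 MPa, ρ = 1882 kg/m³
  GFRP laminate: M = 190 kN·m/kg
  aluminum alloy: M = 107 kN·m/kg
  magnesium alloy: M = 104 kN·m/kg
  bronze: M = 34.3 kN·m/kg
  borosilicate glass: M = 14.8 kN·m/kg
Highest index: GFRP laminate.

GFRP laminate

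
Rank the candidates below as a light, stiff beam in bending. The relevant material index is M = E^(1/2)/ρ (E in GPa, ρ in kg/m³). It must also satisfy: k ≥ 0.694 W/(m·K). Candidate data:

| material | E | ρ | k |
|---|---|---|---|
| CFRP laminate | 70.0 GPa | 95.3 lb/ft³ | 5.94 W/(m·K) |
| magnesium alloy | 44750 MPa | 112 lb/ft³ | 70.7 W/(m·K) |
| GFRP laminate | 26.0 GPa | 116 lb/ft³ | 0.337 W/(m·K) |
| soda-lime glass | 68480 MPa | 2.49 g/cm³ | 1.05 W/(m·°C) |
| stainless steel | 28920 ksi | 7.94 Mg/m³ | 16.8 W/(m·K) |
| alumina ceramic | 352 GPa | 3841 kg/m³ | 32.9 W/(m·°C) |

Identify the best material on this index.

CFRP laminate

Screen on constraints: k ≥ 0.694 W/(m·K). Survivors: CFRP laminate, magnesium alloy, soda-lime glass, stainless steel, alumina ceramic.
In SI units:
  CFRP laminate: E = 70.00 GPa, ρ = 1527 kg/m³
  magnesium alloy: E = 44.75 GPa, ρ = 1794 kg/m³
  soda-lime glass: E = 68.48 GPa, ρ = 2490 kg/m³
  stainless steel: E = 199.4 GPa, ρ = 7940 kg/m³
  alumina ceramic: E = 352.0 GPa, ρ = 3841 kg/m³
  CFRP laminate: M = 5.48×10⁻³
  alumina ceramic: M = 4.88×10⁻³
  magnesium alloy: M = 3.73×10⁻³
  soda-lime glass: M = 3.32×10⁻³
  stainless steel: M = 1.78×10⁻³
The maximum is for CFRP laminate.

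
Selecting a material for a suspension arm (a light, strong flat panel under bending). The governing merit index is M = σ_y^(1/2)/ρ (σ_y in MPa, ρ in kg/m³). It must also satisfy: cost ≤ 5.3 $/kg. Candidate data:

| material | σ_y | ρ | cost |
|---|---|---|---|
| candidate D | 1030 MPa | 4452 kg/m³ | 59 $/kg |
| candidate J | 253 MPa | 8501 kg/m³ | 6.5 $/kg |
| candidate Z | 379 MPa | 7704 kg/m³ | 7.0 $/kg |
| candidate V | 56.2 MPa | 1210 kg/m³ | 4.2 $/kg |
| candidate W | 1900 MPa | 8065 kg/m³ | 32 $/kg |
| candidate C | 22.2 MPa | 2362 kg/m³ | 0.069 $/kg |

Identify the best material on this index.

Screen on constraints: cost ≤ 5.3 $/kg. Survivors: candidate V, candidate C.
Evaluate M for each candidate:
  candidate V: M = 6.20×10⁻³
  candidate C: M = 1.99×10⁻³
Highest index: candidate V.

candidate V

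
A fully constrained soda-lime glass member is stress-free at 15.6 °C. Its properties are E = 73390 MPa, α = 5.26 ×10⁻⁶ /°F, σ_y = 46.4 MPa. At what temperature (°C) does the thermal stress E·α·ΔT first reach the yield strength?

82.4 °C

E = 73390 MPa = 73.39 GPa.
α = 5.26×10⁻⁶/°F × 9/5 = 9.47×10⁻⁶/K.
E·α·ΔT = 46.40 MPa ⇒ ΔT = 46.40 / (73.39×10³ × 9.47×10⁻⁶) = 66.78 K.
T = 15.6 + 66.78 = 82.38 °C.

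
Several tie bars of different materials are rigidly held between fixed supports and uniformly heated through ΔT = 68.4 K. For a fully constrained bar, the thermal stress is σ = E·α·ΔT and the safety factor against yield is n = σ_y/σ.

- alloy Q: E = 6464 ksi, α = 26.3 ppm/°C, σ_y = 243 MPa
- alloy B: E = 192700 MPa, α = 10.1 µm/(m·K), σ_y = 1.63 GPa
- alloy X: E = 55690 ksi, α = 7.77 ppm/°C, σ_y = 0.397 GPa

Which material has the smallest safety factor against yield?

Converting E to GPa, α to ×10⁻⁶/K, σ_y to MPa, then σ and n for each:
  alloy Q: E = 44.57, α = 26.3, σ_y = 243.0 → σ = 80.2 MPa, n = 3.03
  alloy B: E = 192.7, α = 10.1, σ_y = 1630 → σ = 133 MPa, n = 12.2
  alloy X: E = 384.0, α = 7.77, σ_y = 397.0 → σ = 204 MPa, n = 1.95
The minimum is alloy X at n = 1.95.

alloy X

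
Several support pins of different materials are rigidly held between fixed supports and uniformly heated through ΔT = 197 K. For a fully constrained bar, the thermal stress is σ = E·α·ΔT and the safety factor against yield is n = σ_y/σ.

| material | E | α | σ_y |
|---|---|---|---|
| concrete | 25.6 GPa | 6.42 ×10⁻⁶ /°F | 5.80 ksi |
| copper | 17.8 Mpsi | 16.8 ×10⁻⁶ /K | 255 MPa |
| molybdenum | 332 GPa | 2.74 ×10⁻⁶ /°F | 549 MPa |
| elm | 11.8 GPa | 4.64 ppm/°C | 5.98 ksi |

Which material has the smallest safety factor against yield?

copper

Per material, after unit conversion:
  concrete: E = 25.60, α = 11.6, σ_y = 39.99 → σ = 58.3 MPa, n = 0.686
  copper: E = 122.7, α = 16.8, σ_y = 255.0 → σ = 406 MPa, n = 0.628
  molybdenum: E = 332.0, α = 4.93, σ_y = 549.0 → σ = 323 MPa, n = 1.70
  elm: E = 11.80, α = 4.64, σ_y = 41.23 → σ = 10.8 MPa, n = 3.82
Smallest n: copper with n = 0.628.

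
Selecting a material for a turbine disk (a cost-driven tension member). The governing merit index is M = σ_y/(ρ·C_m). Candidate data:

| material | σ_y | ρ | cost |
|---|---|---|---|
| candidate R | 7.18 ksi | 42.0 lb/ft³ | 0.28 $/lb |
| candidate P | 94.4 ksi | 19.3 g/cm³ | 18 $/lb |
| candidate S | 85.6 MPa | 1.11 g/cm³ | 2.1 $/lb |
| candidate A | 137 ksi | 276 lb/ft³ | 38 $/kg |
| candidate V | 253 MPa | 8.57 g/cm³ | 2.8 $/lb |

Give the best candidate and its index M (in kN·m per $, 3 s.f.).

candidate R, M = 119 kN·m per $

After converting to SI:
  candidate R: σ_y = 49.50 MPa, ρ = 672.8 kg/m³, cost = 0.6173 $/kg
  candidate P: σ_y = 650.9 MPa, ρ = 19300 kg/m³, cost = 39.68 $/kg
  candidate S: σ_y = 85.60 MPa, ρ = 1110 kg/m³, cost = 4.630 $/kg
  candidate A: σ_y = 944.6 MPa, ρ = 4421 kg/m³, cost = 38.00 $/kg
  candidate V: σ_y = 253.0 MPa, ρ = 8570 kg/m³, cost = 6.173 $/kg
  candidate R: M = 119 kN·m per $
  candidate S: M = 16.7 kN·m per $
  candidate A: M = 5.62 kN·m per $
  candidate V: M = 4.78 kN·m per $
  candidate P: M = 0.850 kN·m per $
The maximum is for candidate R.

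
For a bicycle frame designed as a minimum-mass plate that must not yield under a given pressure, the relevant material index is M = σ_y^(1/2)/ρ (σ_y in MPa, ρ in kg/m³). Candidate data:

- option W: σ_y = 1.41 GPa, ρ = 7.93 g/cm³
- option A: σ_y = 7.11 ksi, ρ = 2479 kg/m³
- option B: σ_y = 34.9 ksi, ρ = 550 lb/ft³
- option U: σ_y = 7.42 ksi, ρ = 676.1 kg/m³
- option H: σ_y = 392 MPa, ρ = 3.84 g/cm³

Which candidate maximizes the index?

Convert each candidate to consistent units, then evaluate M:
  option W: σ_y = 1410 MPa, ρ = 7930 kg/m³
  option A: σ_y = 49.02 MPa, ρ = 2479 kg/m³
  option B: σ_y = 240.6 MPa, ρ = 8810 kg/m³
  option U: σ_y = 51.16 MPa, ρ = 676.1 kg/m³
  option H: σ_y = 392.0 MPa, ρ = 3840 kg/m³
  option U: M = 10.6×10⁻³
  option H: M = 5.16×10⁻³
  option W: M = 4.74×10⁻³
  option A: M = 2.82×10⁻³
  option B: M = 1.76×10⁻³
Option U ranks first.

option U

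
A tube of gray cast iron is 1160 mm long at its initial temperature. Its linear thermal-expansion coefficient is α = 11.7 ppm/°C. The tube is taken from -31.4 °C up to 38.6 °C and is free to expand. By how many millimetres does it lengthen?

ΔT = 38.6 − (-31.4) = 70.00 K.
ΔL = α·L₀·ΔT = 11.7×10⁻⁶ × 1160 mm × 70.00 K = 0.950 mm.

0.950 mm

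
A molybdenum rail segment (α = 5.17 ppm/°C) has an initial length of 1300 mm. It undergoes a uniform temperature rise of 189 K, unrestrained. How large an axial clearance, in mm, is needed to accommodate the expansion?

1.27 mm

ΔL = α·L₀·ΔT = 5.17×10⁻⁶ × 1300 mm × 189.0 K = 1.27 mm.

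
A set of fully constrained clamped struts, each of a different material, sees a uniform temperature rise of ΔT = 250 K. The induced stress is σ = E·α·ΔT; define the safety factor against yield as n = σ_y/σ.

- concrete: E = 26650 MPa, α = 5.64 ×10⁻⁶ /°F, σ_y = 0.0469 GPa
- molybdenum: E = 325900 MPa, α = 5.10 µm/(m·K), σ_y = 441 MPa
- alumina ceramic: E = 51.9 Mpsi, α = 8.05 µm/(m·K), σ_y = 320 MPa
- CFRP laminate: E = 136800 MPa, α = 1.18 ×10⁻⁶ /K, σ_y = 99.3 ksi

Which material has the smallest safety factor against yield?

Converting E to GPa, α to ×10⁻⁶/K, σ_y to MPa, then σ and n for each:
  concrete: E = 26.65, α = 10.2, σ_y = 46.90 → σ = 67.6 MPa, n = 0.693
  molybdenum: E = 325.9, α = 5.10, σ_y = 441.0 → σ = 416 MPa, n = 1.06
  alumina ceramic: E = 357.8, α = 8.05, σ_y = 320.0 → σ = 720 MPa, n = 0.444
  CFRP laminate: E = 136.8, α = 1.18, σ_y = 684.6 → σ = 40.4 MPa, n = 17.0
The minimum is alumina ceramic at n = 0.444.

alumina ceramic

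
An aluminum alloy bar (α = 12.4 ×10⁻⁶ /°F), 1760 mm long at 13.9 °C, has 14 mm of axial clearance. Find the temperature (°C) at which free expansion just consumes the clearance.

370 °C

α = 12.4×10⁻⁶/°F × 9/5 = 22.3×10⁻⁶/K.
α·L₀·ΔT = 14.0 mm ⇒ ΔT = 14.0 / (22.3×10⁻⁶ × 1760.0) = 356.4 K.
T = 13.9 + 356.4 = 370.3 °C.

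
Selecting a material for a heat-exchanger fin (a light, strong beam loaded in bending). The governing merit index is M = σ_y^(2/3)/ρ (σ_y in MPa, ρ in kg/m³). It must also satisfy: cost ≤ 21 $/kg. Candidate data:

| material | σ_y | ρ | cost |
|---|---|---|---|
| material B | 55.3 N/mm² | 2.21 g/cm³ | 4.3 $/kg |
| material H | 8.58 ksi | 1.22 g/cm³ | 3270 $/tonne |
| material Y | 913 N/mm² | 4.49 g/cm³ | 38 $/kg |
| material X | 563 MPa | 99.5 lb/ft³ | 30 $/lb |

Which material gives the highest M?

Screen on constraints: cost ≤ 21 $/kg. Survivors: material B, material H.
Putting every candidate on a common basis:
  material B: σ_y = 55.30 MPa, ρ = 2210 kg/m³
  material H: σ_y = 59.16 MPa, ρ = 1220 kg/m³
  material H: M = 12.4×10⁻³
  material B: M = 6.57×10⁻³
The maximum is for material H.

material H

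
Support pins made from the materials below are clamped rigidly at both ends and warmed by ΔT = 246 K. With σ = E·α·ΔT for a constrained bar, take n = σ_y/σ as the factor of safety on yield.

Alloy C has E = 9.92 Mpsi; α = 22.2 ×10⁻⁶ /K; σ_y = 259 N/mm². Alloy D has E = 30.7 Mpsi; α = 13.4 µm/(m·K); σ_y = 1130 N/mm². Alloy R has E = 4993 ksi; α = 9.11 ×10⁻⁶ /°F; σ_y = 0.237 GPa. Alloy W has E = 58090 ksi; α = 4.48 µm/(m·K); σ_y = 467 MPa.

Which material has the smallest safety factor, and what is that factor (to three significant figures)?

alloy C, n = 0.693

With everything in SI (GPa, ×10⁻⁶/K, MPa):
  alloy C: E = 68.40, α = 22.2, σ_y = 259.0 → σ = 374 MPa, n = 0.693
  alloy D: E = 211.7, α = 13.4, σ_y = 1130 → σ = 698 MPa, n = 1.62
  alloy R: E = 34.43, α = 16.4, σ_y = 237.0 → σ = 139 MPa, n = 1.71
  alloy W: E = 400.5, α = 4.48, σ_y = 467.0 → σ = 441 MPa, n = 1.06
The minimum is alloy C at n = 0.693.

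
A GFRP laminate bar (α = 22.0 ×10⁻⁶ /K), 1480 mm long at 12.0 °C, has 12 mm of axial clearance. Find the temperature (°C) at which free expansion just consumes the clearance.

α·L₀·ΔT = 12.0 mm ⇒ ΔT = 12.0 / (22.0×10⁻⁶ × 1480.0) = 368.6 K.
T = 12.0 + 368.6 = 380.6 °C.

381 °C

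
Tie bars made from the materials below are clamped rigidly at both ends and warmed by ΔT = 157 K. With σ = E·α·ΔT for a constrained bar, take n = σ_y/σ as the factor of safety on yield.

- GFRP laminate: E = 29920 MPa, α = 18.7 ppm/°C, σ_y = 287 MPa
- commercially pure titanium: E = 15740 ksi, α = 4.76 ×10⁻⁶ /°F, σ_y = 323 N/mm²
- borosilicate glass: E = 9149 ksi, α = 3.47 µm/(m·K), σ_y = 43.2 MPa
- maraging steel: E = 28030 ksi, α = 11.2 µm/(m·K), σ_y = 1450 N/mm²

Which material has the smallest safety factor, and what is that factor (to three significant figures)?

borosilicate glass, n = 1.26

Converting E to GPa, α to ×10⁻⁶/K, σ_y to MPa, then σ and n for each:
  GFRP laminate: E = 29.92, α = 18.7, σ_y = 287.0 → σ = 87.8 MPa, n = 3.27
  commercially pure titanium: E = 108.5, α = 8.57, σ_y = 323.0 → σ = 146 MPa, n = 2.21
  borosilicate glass: E = 63.08, α = 3.47, σ_y = 43.20 → σ = 34.4 MPa, n = 1.26
  maraging steel: E = 193.3, α = 11.2, σ_y = 1450 → σ = 340 MPa, n = 4.27
The minimum is borosilicate glass at n = 1.26.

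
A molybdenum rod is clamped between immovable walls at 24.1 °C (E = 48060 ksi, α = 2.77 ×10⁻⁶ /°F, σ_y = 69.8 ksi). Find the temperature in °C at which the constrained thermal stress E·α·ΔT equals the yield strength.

E = 48060 ksi = 331.4 GPa.
α = 2.77×10⁻⁶/°F × 9/5 = 4.99×10⁻⁶/K.
σ_y = 69.8 ksi = 481.3 MPa.
E·α·ΔT = 481.3 MPa ⇒ ΔT = 481.3 / (331.4×10³ × 4.99×10⁻⁶) = 291.3 K.
T = 24.1 + 291.3 = 315.4 °C.

315 °C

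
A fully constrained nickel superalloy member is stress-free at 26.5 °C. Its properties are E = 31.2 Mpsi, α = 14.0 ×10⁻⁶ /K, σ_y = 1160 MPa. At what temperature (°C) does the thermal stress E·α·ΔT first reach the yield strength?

412 °C

E = 31.2 Mpsi = 215.1 GPa.
E·α·ΔT = 1160 MPa ⇒ ΔT = 1160 / (215.1×10³ × 14.0×10⁻⁶) = 385.2 K.
T = 26.5 + 385.2 = 411.7 °C.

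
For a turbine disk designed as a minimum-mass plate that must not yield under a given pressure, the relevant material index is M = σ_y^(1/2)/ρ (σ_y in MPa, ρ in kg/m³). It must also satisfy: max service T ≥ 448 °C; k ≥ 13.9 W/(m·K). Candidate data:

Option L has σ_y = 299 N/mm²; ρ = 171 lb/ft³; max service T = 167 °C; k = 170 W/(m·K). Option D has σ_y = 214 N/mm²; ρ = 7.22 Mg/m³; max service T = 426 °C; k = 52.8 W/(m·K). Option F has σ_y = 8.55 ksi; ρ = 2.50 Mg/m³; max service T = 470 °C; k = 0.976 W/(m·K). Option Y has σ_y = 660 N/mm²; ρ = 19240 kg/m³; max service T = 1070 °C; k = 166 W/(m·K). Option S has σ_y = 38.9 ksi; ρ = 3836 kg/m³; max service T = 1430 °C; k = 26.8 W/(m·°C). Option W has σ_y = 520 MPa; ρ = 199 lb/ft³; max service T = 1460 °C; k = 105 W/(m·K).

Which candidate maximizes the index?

Screen on constraints: max service T ≥ 448 °C; k ≥ 13.9 W/(m·K). Survivors: option Y, option S, option W.
In SI units:
  option Y: σ_y = 660.0 MPa, ρ = 19240 kg/m³
  option S: σ_y = 268.2 MPa, ρ = 3836 kg/m³
  option W: σ_y = 520.0 MPa, ρ = 3188 kg/m³
  option W: M = 7.15×10⁻³
  option S: M = 4.27×10⁻³
  option Y: M = 1.34×10⁻³
Highest index: option W.

option W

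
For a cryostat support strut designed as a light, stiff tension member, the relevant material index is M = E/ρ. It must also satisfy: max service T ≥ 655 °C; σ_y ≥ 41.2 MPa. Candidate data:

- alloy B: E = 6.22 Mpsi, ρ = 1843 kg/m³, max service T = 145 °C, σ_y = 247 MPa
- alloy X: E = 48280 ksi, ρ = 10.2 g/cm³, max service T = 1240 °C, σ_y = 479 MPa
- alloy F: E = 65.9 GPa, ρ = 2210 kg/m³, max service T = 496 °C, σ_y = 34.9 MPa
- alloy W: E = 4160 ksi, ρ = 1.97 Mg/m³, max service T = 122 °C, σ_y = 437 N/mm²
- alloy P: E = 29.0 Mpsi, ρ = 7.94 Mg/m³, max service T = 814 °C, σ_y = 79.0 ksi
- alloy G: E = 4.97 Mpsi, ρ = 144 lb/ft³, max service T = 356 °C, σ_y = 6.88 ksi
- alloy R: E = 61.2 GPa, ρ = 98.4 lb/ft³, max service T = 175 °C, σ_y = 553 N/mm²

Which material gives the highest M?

alloy X

Screen on constraints: max service T ≥ 655 °C; σ_y ≥ 41.2 MPa. Survivors: alloy X, alloy P.
After converting to SI:
  alloy X: E = 332.9 GPa, ρ = 10200 kg/m³
  alloy P: E = 199.9 GPa, ρ = 7940 kg/m³
  alloy X: M = 32.6 MN·m/kg
  alloy P: M = 25.2 MN·m/kg
Alloy X ranks first.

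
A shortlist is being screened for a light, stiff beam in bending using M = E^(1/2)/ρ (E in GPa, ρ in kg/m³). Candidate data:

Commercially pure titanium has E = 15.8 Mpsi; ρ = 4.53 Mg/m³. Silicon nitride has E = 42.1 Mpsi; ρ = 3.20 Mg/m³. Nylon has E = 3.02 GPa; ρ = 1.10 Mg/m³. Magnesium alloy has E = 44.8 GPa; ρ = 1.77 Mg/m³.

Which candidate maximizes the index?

Putting every candidate on a common basis:
  commercially pure titanium: E = 108.9 GPa, ρ = 4530 kg/m³
  silicon nitride: E = 290.3 GPa, ρ = 3200 kg/m³
  nylon: E = 3.020 GPa, ρ = 1100 kg/m³
  magnesium alloy: E = 44.80 GPa, ρ = 1770 kg/m³
  silicon nitride: M = 5.32×10⁻³
  magnesium alloy: M = 3.78×10⁻³
  commercially pure titanium: M = 2.30×10⁻³
  nylon: M = 1.58×10⁻³
Highest index: silicon nitride.

silicon nitride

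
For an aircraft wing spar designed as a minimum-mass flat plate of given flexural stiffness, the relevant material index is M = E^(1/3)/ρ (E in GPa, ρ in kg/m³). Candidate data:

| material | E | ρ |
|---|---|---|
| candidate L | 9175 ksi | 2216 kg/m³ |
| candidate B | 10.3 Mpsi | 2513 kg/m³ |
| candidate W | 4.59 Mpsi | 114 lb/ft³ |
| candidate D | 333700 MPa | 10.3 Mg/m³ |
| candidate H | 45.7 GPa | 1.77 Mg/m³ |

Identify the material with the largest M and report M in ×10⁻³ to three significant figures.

In SI units:
  candidate L: E = 63.26 GPa, ρ = 2216 kg/m³
  candidate B: E = 71.02 GPa, ρ = 2513 kg/m³
  candidate W: E = 31.65 GPa, ρ = 1826 kg/m³
  candidate D: E = 333.7 GPa, ρ = 10300 kg/m³
  candidate H: E = 45.70 GPa, ρ = 1770 kg/m³
  candidate H: M = 2.02×10⁻³
  candidate L: M = 1.80×10⁻³
  candidate W: M = 1.73×10⁻³
  candidate B: M = 1.65×10⁻³
  candidate D: M = 0.673×10⁻³
The maximum is for candidate H.

candidate H, M = 2.02×10⁻³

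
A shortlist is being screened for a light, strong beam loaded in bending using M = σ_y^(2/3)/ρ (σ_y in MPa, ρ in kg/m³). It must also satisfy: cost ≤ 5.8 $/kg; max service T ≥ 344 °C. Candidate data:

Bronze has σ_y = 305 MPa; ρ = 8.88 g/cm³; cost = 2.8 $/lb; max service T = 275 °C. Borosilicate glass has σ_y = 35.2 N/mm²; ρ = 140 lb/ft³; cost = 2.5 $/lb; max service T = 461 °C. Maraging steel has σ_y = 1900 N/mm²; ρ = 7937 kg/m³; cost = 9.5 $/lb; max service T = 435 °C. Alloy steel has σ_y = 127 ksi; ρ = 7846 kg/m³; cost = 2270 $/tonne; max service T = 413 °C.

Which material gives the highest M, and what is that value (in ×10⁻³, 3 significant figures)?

alloy steel, M = 11.7×10⁻³

Screen on constraints: cost ≤ 5.8 $/kg; max service T ≥ 344 °C. Survivors: borosilicate glass, alloy steel.
Convert each candidate to consistent units, then evaluate M:
  borosilicate glass: σ_y = 35.20 MPa, ρ = 2243 kg/m³
  alloy steel: σ_y = 875.6 MPa, ρ = 7846 kg/m³
  alloy steel: M = 11.7×10⁻³
  borosilicate glass: M = 4.79×10⁻³
The maximum is for alloy steel.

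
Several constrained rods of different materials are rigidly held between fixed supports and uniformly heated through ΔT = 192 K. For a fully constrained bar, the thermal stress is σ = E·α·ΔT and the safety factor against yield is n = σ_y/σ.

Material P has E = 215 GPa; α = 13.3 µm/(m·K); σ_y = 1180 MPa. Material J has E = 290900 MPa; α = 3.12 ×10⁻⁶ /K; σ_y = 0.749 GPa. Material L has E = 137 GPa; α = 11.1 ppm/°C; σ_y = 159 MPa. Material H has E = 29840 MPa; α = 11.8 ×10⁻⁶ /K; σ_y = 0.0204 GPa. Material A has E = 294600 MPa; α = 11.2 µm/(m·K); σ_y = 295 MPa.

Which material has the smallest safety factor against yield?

Per material, after unit conversion:
  material P: E = 215.0, α = 13.3, σ_y = 1180 → σ = 549 MPa, n = 2.15
  material J: E = 290.9, α = 3.12, σ_y = 749.0 → σ = 174 MPa, n = 4.30
  material L: E = 137.0, α = 11.1, σ_y = 159.0 → σ = 292 MPa, n = 0.545
  material H: E = 29.84, α = 11.8, σ_y = 20.40 → σ = 67.6 MPa, n = 0.302
  material A: E = 294.6, α = 11.2, σ_y = 295.0 → σ = 634 MPa, n = 0.466
Smallest n: material H with n = 0.302.

material H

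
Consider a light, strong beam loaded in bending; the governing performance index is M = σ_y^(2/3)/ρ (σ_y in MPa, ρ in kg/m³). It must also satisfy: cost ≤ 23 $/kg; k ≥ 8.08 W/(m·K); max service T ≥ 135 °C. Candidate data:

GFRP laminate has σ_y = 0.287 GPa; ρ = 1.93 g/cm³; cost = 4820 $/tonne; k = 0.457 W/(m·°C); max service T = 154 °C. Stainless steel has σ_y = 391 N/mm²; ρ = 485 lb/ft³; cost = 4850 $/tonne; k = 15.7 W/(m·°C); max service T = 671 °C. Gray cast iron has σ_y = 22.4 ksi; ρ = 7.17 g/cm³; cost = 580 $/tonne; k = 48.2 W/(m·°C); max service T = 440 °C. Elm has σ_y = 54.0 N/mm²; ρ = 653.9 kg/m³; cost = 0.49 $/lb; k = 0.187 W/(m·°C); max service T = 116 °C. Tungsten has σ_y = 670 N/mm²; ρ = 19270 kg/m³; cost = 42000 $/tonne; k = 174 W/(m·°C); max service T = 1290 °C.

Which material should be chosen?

Screen on constraints: cost ≤ 23 $/kg; k ≥ 8.08 W/(m·K); max service T ≥ 135 °C. Survivors: stainless steel, gray cast iron.
Normalizing units and computing the index:
  stainless steel: σ_y = 391.0 MPa, ρ = 7769 kg/m³
  gray cast iron: σ_y = 154.4 MPa, ρ = 7170 kg/m³
  stainless steel: M = 6.88×10⁻³
  gray cast iron: M = 4.01×10⁻³
Stainless steel ranks first.

stainless steel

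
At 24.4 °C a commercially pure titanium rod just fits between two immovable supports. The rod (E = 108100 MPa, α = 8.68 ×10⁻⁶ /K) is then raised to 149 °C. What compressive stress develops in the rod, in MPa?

117 MPa

E = 108100 MPa = 108.1 GPa.
ΔT = 124.6 K. Constrained thermal stress σ = E·α·ΔT = 108.1×10³ MPa × 8.68×10⁻⁶ × 124.6 = 117 MPa (compressive).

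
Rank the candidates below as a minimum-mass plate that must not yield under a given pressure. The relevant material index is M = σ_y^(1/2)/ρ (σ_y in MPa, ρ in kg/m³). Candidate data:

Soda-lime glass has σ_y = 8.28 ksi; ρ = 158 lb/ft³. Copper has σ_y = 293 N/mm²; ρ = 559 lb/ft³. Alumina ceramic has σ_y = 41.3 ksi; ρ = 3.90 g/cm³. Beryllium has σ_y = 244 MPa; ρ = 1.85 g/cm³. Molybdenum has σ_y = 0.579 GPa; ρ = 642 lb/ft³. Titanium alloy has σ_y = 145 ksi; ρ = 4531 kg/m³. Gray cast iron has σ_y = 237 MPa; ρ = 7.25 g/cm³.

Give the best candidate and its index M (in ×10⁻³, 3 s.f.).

beryllium, M = 8.44×10⁻³

Normalizing units and computing the index:
  soda-lime glass: σ_y = 57.09 MPa, ρ = 2531 kg/m³
  copper: σ_y = 293.0 MPa, ρ = 8954 kg/m³
  alumina ceramic: σ_y = 284.8 MPa, ρ = 3900 kg/m³
  beryllium: σ_y = 244.0 MPa, ρ = 1850 kg/m³
  molybdenum: σ_y = 579.0 MPa, ρ = 10280 kg/m³
  titanium alloy: σ_y = 999.7 MPa, ρ = 4531 kg/m³
  gray cast iron: σ_y = 237.0 MPa, ρ = 7250 kg/m³
  beryllium: M = 8.44×10⁻³
  titanium alloy: M = 6.98×10⁻³
  alumina ceramic: M = 4.33×10⁻³
  soda-lime glass: M = 2.99×10⁻³
  molybdenum: M = 2.34×10⁻³
  gray cast iron: M = 2.12×10⁻³
  copper: M = 1.91×10⁻³
Beryllium has the largest M.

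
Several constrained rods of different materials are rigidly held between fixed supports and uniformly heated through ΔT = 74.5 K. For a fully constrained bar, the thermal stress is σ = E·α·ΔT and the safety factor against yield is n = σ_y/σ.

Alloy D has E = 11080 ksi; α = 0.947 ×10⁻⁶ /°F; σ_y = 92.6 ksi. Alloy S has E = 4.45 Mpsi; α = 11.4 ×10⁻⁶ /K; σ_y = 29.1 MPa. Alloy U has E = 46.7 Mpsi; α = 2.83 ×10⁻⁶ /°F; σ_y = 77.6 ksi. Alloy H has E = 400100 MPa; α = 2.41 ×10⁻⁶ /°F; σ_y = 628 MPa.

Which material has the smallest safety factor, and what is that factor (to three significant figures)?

Per material, after unit conversion:
  alloy D: E = 76.39, α = 1.70, σ_y = 638.5 → σ = 9.70 MPa, n = 65.8
  alloy S: E = 30.68, α = 11.4, σ_y = 29.10 → σ = 26.1 MPa, n = 1.12
  alloy U: E = 322.0, α = 5.09, σ_y = 535.0 → σ = 122 MPa, n = 4.38
  alloy H: E = 400.1, α = 4.34, σ_y = 628.0 → σ = 129 MPa, n = 4.86
Alloy S has the lowest safety factor, n = 1.12.

alloy S, n = 1.12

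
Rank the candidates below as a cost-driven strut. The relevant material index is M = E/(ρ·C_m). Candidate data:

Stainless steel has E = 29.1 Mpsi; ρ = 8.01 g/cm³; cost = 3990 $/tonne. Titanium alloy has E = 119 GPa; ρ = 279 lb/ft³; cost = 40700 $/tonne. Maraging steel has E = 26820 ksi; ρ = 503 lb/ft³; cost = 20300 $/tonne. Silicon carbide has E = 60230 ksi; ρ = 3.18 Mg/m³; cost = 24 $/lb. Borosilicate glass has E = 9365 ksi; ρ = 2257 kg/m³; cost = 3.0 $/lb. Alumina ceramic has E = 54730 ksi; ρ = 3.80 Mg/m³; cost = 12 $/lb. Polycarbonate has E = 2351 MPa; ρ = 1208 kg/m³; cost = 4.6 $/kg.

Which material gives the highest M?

Convert each candidate to consistent units, then evaluate M:
  stainless steel: E = 200.6 GPa, ρ = 8010 kg/m³, cost = 3.990 $/kg
  titanium alloy: E = 119.0 GPa, ρ = 4469 kg/m³, cost = 40.70 $/kg
  maraging steel: E = 184.9 GPa, ρ = 8057 kg/m³, cost = 20.30 $/kg
  silicon carbide: E = 415.3 GPa, ρ = 3180 kg/m³, cost = 52.91 $/kg
  borosilicate glass: E = 64.57 GPa, ρ = 2257 kg/m³, cost = 6.614 $/kg
  alumina ceramic: E = 377.4 GPa, ρ = 3800 kg/m³, cost = 26.46 $/kg
  polycarbonate: E = 2.351 GPa, ρ = 1208 kg/m³, cost = 4.600 $/kg
  stainless steel: M = 6.28 MN·m per $
  borosilicate glass: M = 4.33 MN·m per $
  alumina ceramic: M = 3.75 MN·m per $
  silicon carbide: M = 2.47 MN·m per $
  maraging steel: M = 1.13 MN·m per $
  titanium alloy: M = 0.654 MN·m per $
  polycarbonate: M = 0.423 MN·m per $
Stainless steel has the largest M.

stainless steel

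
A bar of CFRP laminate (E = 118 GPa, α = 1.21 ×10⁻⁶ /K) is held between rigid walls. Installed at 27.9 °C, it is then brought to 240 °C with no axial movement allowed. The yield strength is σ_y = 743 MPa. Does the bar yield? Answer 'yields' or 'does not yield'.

does not yield

ΔT = 212.1 K. Constrained thermal stress σ = E·α·ΔT = 118.0×10³ MPa × 1.21×10⁻⁶ × 212.1 = 30.3 MPa (compressive).
Compare to σ_y = 743 MPa: σ < σ_y, so it does not yield.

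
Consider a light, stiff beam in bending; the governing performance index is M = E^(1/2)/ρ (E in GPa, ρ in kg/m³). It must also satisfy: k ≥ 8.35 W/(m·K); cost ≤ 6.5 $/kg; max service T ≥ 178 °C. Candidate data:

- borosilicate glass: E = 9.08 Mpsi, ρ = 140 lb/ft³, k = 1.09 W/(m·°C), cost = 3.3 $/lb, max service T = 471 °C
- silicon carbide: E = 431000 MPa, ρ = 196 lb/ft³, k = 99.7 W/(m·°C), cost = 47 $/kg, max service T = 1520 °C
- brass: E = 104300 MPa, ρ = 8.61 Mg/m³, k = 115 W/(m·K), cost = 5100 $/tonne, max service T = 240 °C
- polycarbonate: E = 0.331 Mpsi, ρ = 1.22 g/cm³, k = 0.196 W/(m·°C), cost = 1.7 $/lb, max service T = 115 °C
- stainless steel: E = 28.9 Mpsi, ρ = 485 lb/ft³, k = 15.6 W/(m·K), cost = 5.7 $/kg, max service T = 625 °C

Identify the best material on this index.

Screen on constraints: k ≥ 8.35 W/(m·K); cost ≤ 6.5 $/kg; max service T ≥ 178 °C. Survivors: brass, stainless steel.
In SI units:
  brass: E = 104.3 GPa, ρ = 8610 kg/m³
  stainless steel: E = 199.3 GPa, ρ = 7769 kg/m³
  stainless steel: M = 1.82×10⁻³
  brass: M = 1.19×10⁻³
Stainless steel ranks first.

stainless steel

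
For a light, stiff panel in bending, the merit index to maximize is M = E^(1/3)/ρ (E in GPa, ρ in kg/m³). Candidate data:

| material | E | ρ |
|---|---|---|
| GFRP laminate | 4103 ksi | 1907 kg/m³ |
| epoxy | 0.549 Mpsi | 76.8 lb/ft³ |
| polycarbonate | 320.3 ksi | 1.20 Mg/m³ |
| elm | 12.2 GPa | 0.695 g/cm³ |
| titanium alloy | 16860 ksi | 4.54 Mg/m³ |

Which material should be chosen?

Convert each candidate to consistent units, then evaluate M:
  GFRP laminate: E = 28.29 GPa, ρ = 1907 kg/m³
  epoxy: E = 3.785 GPa, ρ = 1230 kg/m³
  polycarbonate: E = 2.208 GPa, ρ = 1200 kg/m³
  elm: E = 12.20 GPa, ρ = 695.0 kg/m³
  titanium alloy: E = 116.2 GPa, ρ = 4540 kg/m³
  elm: M = 3.31×10⁻³
  GFRP laminate: M = 1.60×10⁻³
  epoxy: M = 1.27×10⁻³
  polycarbonate: M = 1.09×10⁻³
  titanium alloy: M = 1.07×10⁻³
Elm ranks first.

elm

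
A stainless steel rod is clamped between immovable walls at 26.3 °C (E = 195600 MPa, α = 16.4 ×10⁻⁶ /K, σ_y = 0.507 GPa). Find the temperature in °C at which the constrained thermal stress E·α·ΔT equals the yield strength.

E = 195600 MPa = 195.6 GPa.
σ_y = 0.507 GPa = 507.0 MPa.
E·α·ΔT = 507.0 MPa ⇒ ΔT = 507.0 / (195.6×10³ × 16.4×10⁻⁶) = 158.1 K.
T = 26.3 + 158.1 = 184.4 °C.

184 °C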